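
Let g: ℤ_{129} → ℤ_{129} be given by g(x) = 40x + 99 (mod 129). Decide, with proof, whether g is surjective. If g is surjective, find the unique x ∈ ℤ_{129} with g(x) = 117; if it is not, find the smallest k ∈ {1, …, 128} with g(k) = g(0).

Recall that surjectivity means every element of the codomain has a preimage under g.
Since gcd(40, 129) = 1, 40 is invertible modulo 129. Euclid's algorithm: 129 = 3·40 + 9, 40 = 4·9 + 4, 9 = 2·4 + 1; back-substituting gives 1 = 100·40 − 31·129, so 40⁻¹ ≡ 100 (mod 129).
For any y ∈ ℤ_{129}, x = 100(y − 99) mod 129 satisfies g(x) = 40·100(y − 99) + 99 ≡ y (since 40·100 ≡ 1 mod 129). So every y has a preimage.
Hence g is surjective.
Since g is surjective, we find g⁻¹(117): we need 40x ≡ 117 − 99 ≡ 18 (mod 129). Using 40⁻¹ = 100: x ≡ 100·18 = 1800 = 13·129 + 123, so x = 123.
Check: g(123) = 40·123 + 99 = 5019 = 38·129 + 117 ≡ 117 (mod 129).

123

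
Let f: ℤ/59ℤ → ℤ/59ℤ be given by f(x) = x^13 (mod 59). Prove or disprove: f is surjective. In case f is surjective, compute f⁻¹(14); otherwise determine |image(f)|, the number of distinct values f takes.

Since 59 is prime, the nonzero elements of ℤ/59ℤ form a cyclic group of order 58.
As gcd(13, 58) = 1, raising to the 13th power is a bijection on this group: if a^13 ≡ b^13 then (ab^{−1})^13 = 1, and the only element of order dividing gcd(13, 58) = 1 is 1, so a = b.
With f(0) = 0 this makes f injective on all of ℤ/59ℤ, hence bijective (finite equal-size domain and codomain). In particular f is surjective.
Since f is surjective, we find the preimage of 14. The inverse of x ↦ x^13 on (ℤ/59ℤ)^× is x ↦ x^9, because 13·9 = 117 = 2·58 + 1 ≡ 1 (mod 58) and x^{58} = 1 for x ≠ 0 (Fermat). So f⁻¹(14) = 14^9 mod 59.
Repeated squaring mod 59: 14^1 ≡ 14, 14^2 ≡ 14² = 196 ≡ 19, 14^4 ≡ 19² = 361 ≡ 7, 14^8 ≡ 7² = 49. Since 9 = 8 + 1, 14^9 ≡ 49·14: 49·14 = 686 ≡ 37. So 14^9 ≡ 37 (mod 59).
Hence f⁻¹(14) = 37.

37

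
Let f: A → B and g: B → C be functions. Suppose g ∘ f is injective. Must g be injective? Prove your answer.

No. Take A = {0, 1}, B = {0, 1, 2}, C = {0, 1, 2}, f(a) = a for each a ∈ A, and g(b) = 1 if b ∈ {1, 2} else g(b) = b.
Then g ∘ f = f is injective (A ⊂ B and f is the inclusion), but g(1) = g(2) = 1 with 1 ≠ 2, so g is not injective.

not injective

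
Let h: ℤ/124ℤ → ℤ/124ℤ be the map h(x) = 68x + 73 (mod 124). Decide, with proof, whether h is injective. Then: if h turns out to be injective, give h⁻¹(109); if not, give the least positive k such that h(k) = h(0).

We have gcd(68, 124) = 4 > 1. Taking s = 0 and t = 31: h(0) = 73 and h(31) = 68·31 + 73 = 2181 ≡ 73 (mod 124).
So h(0) = h(31) while 0 ≠ 31, therefore h is not injective.
Since h is not injective, we find the least positive k with h(k) = h(0): this means 68k ≡ 0 (mod 124), i.e. 124 ∣ 68k. Since gcd(68, 124) = 4, dividing through by 4 this holds exactly when 31 ∣ 17k, and as gcd(17, 31) = 1, exactly when 31 ∣ k.
The smallest positive such k is 31.

31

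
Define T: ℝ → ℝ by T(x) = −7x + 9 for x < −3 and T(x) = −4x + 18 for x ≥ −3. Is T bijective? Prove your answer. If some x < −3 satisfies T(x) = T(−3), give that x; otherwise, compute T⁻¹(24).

Both pieces are strictly decreasing (slopes −7 and −4), so each is injective on its own interval.
The left piece maps (−∞, −3) onto (30, ∞); the right piece maps [−3, ∞) onto (−∞, 30].
Since 30 = 30, the images partition ℝ: T is injective and surjective, hence bijective.
Because the two images are disjoint, no x < −3 has T(x) = T(−3), so we compute T⁻¹(24): 24 lies in (−∞, 30], so solve −4x + 18 = 24: x = (24 − 18)/(−4) = −3/2.

-3/2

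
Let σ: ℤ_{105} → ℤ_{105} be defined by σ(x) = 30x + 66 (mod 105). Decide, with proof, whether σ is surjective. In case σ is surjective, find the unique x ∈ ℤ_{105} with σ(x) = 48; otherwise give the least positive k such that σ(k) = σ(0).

7

By definition, σ is surjective if every y in the codomain equals σ(x) for some x in the domain.
Since gcd(30, 105) = 15, we have 30x ≡ 0 (mod 15) for all x, so σ(x) ≡ 6 (mod 15).
But 0 ≢ 6 (mod 15), so 0 ∈ ℤ_{105} has no preimage. Thus σ is not surjective.
Since σ is not surjective, we find the least positive k with σ(k) = σ(0): this means 30k ≡ 0 (mod 105), i.e. 105 ∣ 30k. Since gcd(30, 105) = 15, dividing through by 15 this holds exactly when 7 ∣ 2k, and as gcd(2, 7) = 1, exactly when 7 ∣ k.
The smallest positive such k is 7.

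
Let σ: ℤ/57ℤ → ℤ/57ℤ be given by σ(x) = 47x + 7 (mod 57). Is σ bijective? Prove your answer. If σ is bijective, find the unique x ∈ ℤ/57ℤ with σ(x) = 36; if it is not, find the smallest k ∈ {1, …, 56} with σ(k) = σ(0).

Recall: σ is injective if σ(u) = σ(v) implies u = v.
If σ(u) = σ(v), then 47u ≡ 47v (mod 57). Because gcd(47, 57) = 1, we may cancel 47 to get u ≡ v (mod 57).
We now compute 47⁻¹ mod 57 explicitly. Euclid's algorithm: 57 = 1·47 + 10, 47 = 4·10 + 7, 10 = 1·7 + 3, 7 = 2·3 + 1; back-substituting gives 1 = 17·47 − 14·57, so 47⁻¹ ≡ 17 (mod 57).
For any y ∈ ℤ/57ℤ, x = 17(y − 7) mod 57 satisfies σ(x) = 47·17(y − 7) + 7 ≡ y (since 47·17 ≡ 1 mod 57). So every y has a preimage.
Hence σ is bijective.
Since σ is bijective, we compute σ⁻¹(36): solve 47x + 7 ≡ 36 (mod 57), i.e. 47x ≡ 29 (mod 57).
Multiplying by 47⁻¹ = 17 gives x ≡ 17·29 = 493 = 8·57 + 37 ≡ 37 (mod 57).
Check: σ(37) = 47·37 + 7 = 1746 = 30·57 + 36 ≡ 36 (mod 57).

37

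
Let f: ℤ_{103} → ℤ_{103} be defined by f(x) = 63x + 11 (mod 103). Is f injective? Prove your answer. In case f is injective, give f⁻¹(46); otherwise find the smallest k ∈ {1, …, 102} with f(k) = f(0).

Suppose f(s) = f(t) in ℤ_{103}. Then 63s + 11 ≡ 63t + 11 (mod 103), therefore 63(s − t) ≡ 0 (mod 103).
Since gcd(63, 103) = 1, 63 is invertible modulo 103, hence s − t ≡ 0 (mod 103), i.e. s = t.
Thus f is injective.
We now compute 63⁻¹ mod 103 explicitly. Euclid's algorithm: 103 = 1·63 + 40, 63 = 1·40 + 23, 40 = 1·23 + 17, 23 = 1·17 + 6, 17 = 2·6 + 5, 6 = 1·5 + 1; back-substituting gives 1 = 18·63 − 11·103, so 63⁻¹ ≡ 18 (mod 103).
Since f is injective, we find f⁻¹(46): we need 63x ≡ 46 − 11 ≡ 35 (mod 103). Using 63⁻¹ = 18: x ≡ 18·35 = 630 = 6·103 + 12, so x = 12.
Check: f(12) = 63·12 + 11 = 767 = 7·103 + 46 ≡ 46 (mod 103).

12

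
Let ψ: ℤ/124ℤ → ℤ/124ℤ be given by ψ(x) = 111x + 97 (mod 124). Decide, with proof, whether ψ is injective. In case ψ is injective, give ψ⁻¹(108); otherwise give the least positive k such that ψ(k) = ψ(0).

85

Suppose ψ(u) = ψ(v) in ℤ/124ℤ. Then 111u + 97 ≡ 111v + 97 (mod 124), thus 111(u − v) ≡ 0 (mod 124).
Since gcd(111, 124) = 1, 111 is invertible modulo 124, hence u − v ≡ 0 (mod 124), i.e. u = v.
Thus ψ is injective.
We now compute 111⁻¹ mod 124 explicitly. Euclid's algorithm: 124 = 1·111 + 13, 111 = 8·13 + 7, 13 = 1·7 + 6, 7 = 1·6 + 1; back-substituting gives 1 = 19·111 − 17·124, so 111⁻¹ ≡ 19 (mod 124).
Since ψ is injective, we find ψ⁻¹(108): we need 111x ≡ 108 − 97 ≡ 11 (mod 124). Using 111⁻¹ = 19: x ≡ 19·11 = 209 = 1·124 + 85, so x = 85.
Check: ψ(85) = 111·85 + 97 = 9532 = 76·124 + 108 ≡ 108 (mod 124).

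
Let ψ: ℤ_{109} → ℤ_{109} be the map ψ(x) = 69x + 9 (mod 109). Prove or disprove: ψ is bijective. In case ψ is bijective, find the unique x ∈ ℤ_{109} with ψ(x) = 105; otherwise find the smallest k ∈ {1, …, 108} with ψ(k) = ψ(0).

If ψ(u) = ψ(v), then 69u ≡ 69v (mod 109). Because gcd(69, 109) = 1, we may cancel 69 to get u ≡ v (mod 109).
We now compute 69⁻¹ mod 109 explicitly. Euclid's algorithm: 109 = 1·69 + 40, 69 = 1·40 + 29, 40 = 1·29 + 11, 29 = 2·11 + 7, 11 = 1·7 + 4, 7 = 1·4 + 3, 4 = 1·3 + 1; back-substituting gives 1 = 79·69 − 50·109, so 69⁻¹ ≡ 79 (mod 109).
For any y ∈ ℤ_{109}, x = 79(y − 9) mod 109 satisfies ψ(x) = 69·79(y − 9) + 9 ≡ y (since 69·79 ≡ 1 mod 109). So every y has a preimage.
So ψ is bijective.
Since ψ is bijective, we find ψ⁻¹(105): we need 69x ≡ 105 − 9 ≡ 96 (mod 109). Using 69⁻¹ = 79: x ≡ 79·96 = 7584 = 69·109 + 63, so x = 63.
Check: ψ(63) = 69·63 + 9 = 4356 = 39·109 + 105 ≡ 105 (mod 109).

63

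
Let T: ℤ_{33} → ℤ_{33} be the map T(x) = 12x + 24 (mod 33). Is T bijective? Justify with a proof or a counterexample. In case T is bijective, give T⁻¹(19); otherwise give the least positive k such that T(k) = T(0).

11

Recall: T is injective when T(x_1) = T(x_2) forces x_1 = x_2.
We have gcd(12, 33) = 3 > 1. Taking x_1 = 0 and x_2 = 11: T(0) = 24 and T(11) = 12·11 + 24 = 156 ≡ 24 (mod 33).
So T(0) = T(11) while 0 ≠ 11, therefore T is not injective, hence not bijective.
Since T is not bijective, we find the least positive k with T(k) = T(0): this means 12k ≡ 0 (mod 33), i.e. 33 ∣ 12k. Since gcd(12, 33) = 3, dividing through by 3 this holds exactly when 11 ∣ 4k, and as gcd(4, 11) = 1, exactly when 11 ∣ k.
The smallest positive such k is 11.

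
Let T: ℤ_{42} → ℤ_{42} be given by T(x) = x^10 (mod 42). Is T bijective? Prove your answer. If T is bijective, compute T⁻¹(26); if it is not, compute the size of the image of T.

16

T(4): Repeated squaring mod 42: 4^1 ≡ 4, 4^2 ≡ 4² = 16, 4^4 ≡ 16² = 256 ≡ 4, 4^8 ≡ 4² = 16. Since 10 = 8 + 2, 4^10 ≡ 16·16: 16·16 = 256 ≡ 4. So 4^10 ≡ 4 (mod 42).
T(10): Repeated squaring mod 42: 10^1 ≡ 10, 10^2 ≡ 10² = 100 ≡ 16, 10^4 ≡ 16² = 256 ≡ 4, 10^8 ≡ 4² = 16. Since 10 = 8 + 2, 10^10 ≡ 16·16: 16·16 = 256 ≡ 4. So 10^10 ≡ 4 (mod 42).
So T(4) = T(10) = 4 while 4 ≠ 10, so T is not injective, hence not bijective.
Since T is not bijective, we determine |image(T)|. Computing x^10 mod 42 for each x (by repeated squaring, reducing mod 42 at every step), the values T(0), T(1), …, T(41) are: 0, 1, 16, 39, 4, 37, 36, 7, 22, 9, 4, 25, 30, 1, 28, 15, 16, 25, 18, 37, 22, 21, 22, 37, 18, 25, 16, 15, 28, 1, 30, 25, 4, 9, 22, 7, 36, 37, 4, 39, 16, 1.
The distinct values are {0, 1, 4, 7, 9, 15, 16, 18, 21, 22, 25, 28, 30, 36, 37, 39}; there are 16 of them.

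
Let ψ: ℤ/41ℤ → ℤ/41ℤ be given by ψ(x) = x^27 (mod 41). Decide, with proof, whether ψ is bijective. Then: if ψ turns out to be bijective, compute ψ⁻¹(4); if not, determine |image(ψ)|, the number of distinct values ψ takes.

Since 41 is prime, the nonzero elements of ℤ/41ℤ form a cyclic group of order 40.
As gcd(27, 40) = 1, raising to the 27th power is a bijection on this group: if a^27 ≡ b^27 then (ab^{−1})^27 = 1, and the only element of order dividing gcd(27, 40) = 1 is 1, so a = b.
With ψ(0) = 0 this makes ψ injective on all of ℤ/41ℤ, hence bijective (finite equal-size domain and codomain). In particular ψ is bijective.
Since ψ is bijective, we find the preimage of 4. The inverse of x ↦ x^27 on (ℤ/41ℤ)^× is x ↦ x^3, because 27·3 = 81 = 2·40 + 1 ≡ 1 (mod 40) and x^{40} = 1 for x ≠ 0 (Fermat). So ψ⁻¹(4) = 4^3 mod 41.
Repeated squaring mod 41: 4^1 ≡ 4, 4^2 ≡ 4² = 16. Since 3 = 2 + 1, 4^3 ≡ 16·4: 16·4 = 64 ≡ 23. So 4^3 ≡ 23 (mod 41).
Hence ψ⁻¹(4) = 23.

23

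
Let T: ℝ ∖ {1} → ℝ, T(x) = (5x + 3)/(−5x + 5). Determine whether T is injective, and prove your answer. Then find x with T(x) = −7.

19/15

Suppose T(u) = T(v). Cross-multiplying: (5u + 3)(−5v + 5) = (5v + 3)(−5u + 5).
Expanding both sides and cancelling the symmetric terms leaves 40·(u − v) = 0. Since 40 ≠ 0, u = v. So T is injective.
Solving T(x) = −7: cross-multiplying gives 5x + 3 = −7(−5x + 5), which rearranges to −30x = −38, so x = 19/15.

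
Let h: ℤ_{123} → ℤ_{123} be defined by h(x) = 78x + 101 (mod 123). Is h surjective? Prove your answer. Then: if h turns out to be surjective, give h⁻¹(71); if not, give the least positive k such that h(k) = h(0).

41

Since gcd(78, 123) = 3, we have 78x ≡ 0 (mod 3) for all x, so h(x) ≡ 2 (mod 3).
But 0 ≢ 2 (mod 3), so 0 ∈ ℤ_{123} has no preimage. So h is not surjective.
Since h is not surjective, we find the least positive k with h(k) = h(0): this means 78k ≡ 0 (mod 123), i.e. 123 ∣ 78k. Since gcd(78, 123) = 3, dividing through by 3 this holds exactly when 41 ∣ 26k, and as gcd(26, 41) = 1, exactly when 41 ∣ k.
The smallest positive such k is 41.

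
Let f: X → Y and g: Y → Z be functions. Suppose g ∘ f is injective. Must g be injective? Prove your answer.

not injective

No. Take X = {1}, Y = {1, 2, 3, 4}, Z = {1, 2, 3, 4}, f(a) = a for each a ∈ X, and g(b) = 3 if b ∈ {3, 4} else g(b) = b.
Then g ∘ f = f is injective (X ⊂ Y and f is the inclusion), but g(3) = g(4) = 3 with 3 ≠ 4, so g is not injective.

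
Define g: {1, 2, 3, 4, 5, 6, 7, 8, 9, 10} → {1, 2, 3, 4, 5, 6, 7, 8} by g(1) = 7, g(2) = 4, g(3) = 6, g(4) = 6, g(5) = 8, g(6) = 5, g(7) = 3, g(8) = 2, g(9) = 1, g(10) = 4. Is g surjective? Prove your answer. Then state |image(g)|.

8

Every element of the codomain has a preimage: 1 = g(9), 2 = g(8), 3 = g(7), 4 = g(2), 5 = g(6), 6 = g(3), 7 = g(1), 8 = g(5).
So g is surjective.
The image of g is {1, 2, 3, 4, 5, 6, 7, 8}, which has 8 elements.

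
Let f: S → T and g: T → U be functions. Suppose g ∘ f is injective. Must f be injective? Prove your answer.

injective

Suppose f(s) = f(t). Applying g: (g ∘ f)(s) = (g ∘ f)(t). Since g ∘ f is injective, s = t. Therefore f is injective.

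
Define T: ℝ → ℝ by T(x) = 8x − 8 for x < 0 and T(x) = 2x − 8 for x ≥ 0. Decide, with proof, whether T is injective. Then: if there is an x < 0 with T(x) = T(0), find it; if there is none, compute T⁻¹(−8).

Both pieces are strictly increasing (slopes 8 and 2), so each is injective on its own interval.
The left piece maps (−∞, 0) onto (−∞, −8); the right piece maps [0, ∞) onto [−8, ∞).
These images are disjoint, so no value is attained by both pieces. Hence T is injective.
Because the two images are disjoint, no x < 0 has T(x) = T(0), so we compute T⁻¹(−8): −8 lies in [−8, ∞), so solve 2x − 8 = −8: x = (−8 + 8)/2 = 0.

0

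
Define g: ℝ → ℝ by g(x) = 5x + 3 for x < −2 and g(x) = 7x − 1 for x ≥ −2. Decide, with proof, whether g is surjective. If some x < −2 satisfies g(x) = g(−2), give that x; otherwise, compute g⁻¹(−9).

-18/5

Both pieces are strictly increasing (slopes 5 and 7), so each is injective on its own interval.
The left piece maps (−∞, −2) onto (−∞, −7); the right piece maps [−2, ∞) onto [−15, ∞).
The union (−∞, −7) ∪ [−15, ∞) covers ℝ, so g is surjective.
For the follow-up: the images overlap, so an x < −2 with g(x) = g(−2) exists. g(−2) = −15; solving 5x + 3 = −15 for x < −2 gives x = (−15 − 3)/5 = −18/5.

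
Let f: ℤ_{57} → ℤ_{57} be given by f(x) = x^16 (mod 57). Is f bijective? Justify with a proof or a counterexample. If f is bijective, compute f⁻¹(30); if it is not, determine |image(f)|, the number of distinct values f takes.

20

f(8): Repeated squaring mod 57: 8^1 ≡ 8, 8^2 ≡ 8² = 64 ≡ 7, 8^4 ≡ 7² = 49, 8^8 ≡ 49² = 2401 ≡ 7, 8^16 ≡ 7² = 49. So 8^16 ≡ 49 (mod 57).
f(11): Repeated squaring mod 57: 11^1 ≡ 11, 11^2 ≡ 11² = 121 ≡ 7, 11^4 ≡ 7² = 49, 11^8 ≡ 49² = 2401 ≡ 7, 11^16 ≡ 7² = 49. So 11^16 ≡ 49 (mod 57).
So f(8) = f(11) = 49 while 8 ≠ 11, so f is not injective, hence not bijective.
Since f is not bijective, we determine |image(f)|. Computing x^16 mod 57 for each x (by repeated squaring, reducing mod 57 at every step), the values f(0), f(1), …, f(56) are: 0, 1, 43, 36, 25, 16, 9, 7, 49, 42, 4, 49, 45, 28, 16, 6, 55, 43, 39, 19, 1, 24, 55, 25, 54, 28, 7, 30, 4, 4, 30, 7, 28, 54, 25, 55, 24, 1, 19, 39, 43, 55, 6, 16, 28, 45, 49, 4, 42, 49, 7, 9, 16, 25, 36, 43, 1.
The distinct values are {0, 1, 4, 6, 7, 9, 16, 19, 24, 25, 28, 30, 36, 39, 42, 43, 45, 49, 54, 55}; there are 20 of them.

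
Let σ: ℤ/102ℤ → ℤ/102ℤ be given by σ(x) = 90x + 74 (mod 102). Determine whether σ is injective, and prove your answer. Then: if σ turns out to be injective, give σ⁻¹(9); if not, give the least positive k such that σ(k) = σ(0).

We have gcd(90, 102) = 6 > 1. Taking s = 0 and t = 17: σ(0) = 74 and σ(17) = 90·17 + 74 = 1604 ≡ 74 (mod 102).
So σ(0) = σ(17) while 0 ≠ 17, therefore σ is not injective.
Since σ is not injective, we find the least positive k with σ(k) = σ(0): this means 90k ≡ 0 (mod 102), i.e. 102 ∣ 90k. Since gcd(90, 102) = 6, dividing through by 6 this holds exactly when 17 ∣ 15k, and as gcd(15, 17) = 1, exactly when 17 ∣ k.
The smallest positive such k is 17.

17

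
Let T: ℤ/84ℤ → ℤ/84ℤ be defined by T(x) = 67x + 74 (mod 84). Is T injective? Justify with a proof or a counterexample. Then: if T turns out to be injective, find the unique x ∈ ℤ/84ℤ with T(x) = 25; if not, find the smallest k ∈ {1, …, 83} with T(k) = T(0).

77

Recall that T is injective if T(u) = T(v) implies u = v.
Suppose T(u) = T(v) in ℤ/84ℤ. Then 67u + 74 ≡ 67v + 74 (mod 84), hence 67(u − v) ≡ 0 (mod 84).
Since gcd(67, 84) = 1, 67 is invertible modulo 84, hence u − v ≡ 0 (mod 84), i.e. u = v.
So T is injective.
We now compute 67⁻¹ mod 84 explicitly. Euclid's algorithm: 84 = 1·67 + 17, 67 = 3·17 + 16, 17 = 1·16 + 1; back-substituting gives 1 = 79·67 − 63·84, so 67⁻¹ ≡ 79 (mod 84).
Since T is injective, we find T⁻¹(25): we need 67x ≡ 25 − 74 ≡ 35 (mod 84). Using 67⁻¹ = 79: x ≡ 79·35 = 2765 = 32·84 + 77, so x = 77.
Check: T(77) = 67·77 + 74 = 5233 = 62·84 + 25 ≡ 25 (mod 84).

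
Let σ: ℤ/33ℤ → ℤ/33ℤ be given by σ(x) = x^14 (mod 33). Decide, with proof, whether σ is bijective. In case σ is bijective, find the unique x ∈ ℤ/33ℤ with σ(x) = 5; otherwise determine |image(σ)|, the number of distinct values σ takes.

σ(4): Repeated squaring mod 33: 4^1 ≡ 4, 4^2 ≡ 4² = 16, 4^4 ≡ 16² = 256 ≡ 25, 4^8 ≡ 25² = 625 ≡ 31. Since 14 = 8 + 4 + 2, 4^14 ≡ 31·25·16: 31·25 = 775 ≡ 16, then 16·16 = 256 ≡ 25. So 4^14 ≡ 25 (mod 33).
σ(7): Repeated squaring mod 33: 7^1 ≡ 7, 7^2 ≡ 7² = 49 ≡ 16, 7^4 ≡ 16² = 256 ≡ 25, 7^8 ≡ 25² = 625 ≡ 31. Since 14 = 8 + 4 + 2, 7^14 ≡ 31·25·16: 31·25 = 775 ≡ 16, then 16·16 = 256 ≡ 25. So 7^14 ≡ 25 (mod 33).
So σ(4) = σ(7) = 25 while 4 ≠ 7, so σ is not injective, hence not bijective.
Since σ is not bijective, we determine |image(σ)|. Computing x^14 mod 33 for each x (by repeated squaring, reducing mod 33 at every step), the values σ(0), σ(1), …, σ(32) are: 0, 1, 16, 15, 25, 31, 9, 25, 4, 27, 1, 22, 12, 16, 4, 3, 31, 31, 3, 4, 16, 12, 22, 1, 27, 4, 25, 9, 31, 25, 15, 16, 1.
The distinct values are {0, 1, 3, 4, 9, 12, 15, 16, 22, 25, 27, 31}; there are 12 of them.

12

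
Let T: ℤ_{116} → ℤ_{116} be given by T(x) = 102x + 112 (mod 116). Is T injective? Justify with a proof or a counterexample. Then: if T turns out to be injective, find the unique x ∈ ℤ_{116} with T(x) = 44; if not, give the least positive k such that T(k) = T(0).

58

Recall: T is injective when T(u) = T(v) forces u = v.
We have gcd(102, 116) = 2 > 1. Taking u = 0 and v = 58: T(0) = 112 and T(58) = 102·58 + 112 = 6028 ≡ 112 (mod 116).
So T(0) = T(58) while 0 ≠ 58, so T is not injective.
Since T is not injective, we find the least positive k with T(k) = T(0): this means 102k ≡ 0 (mod 116), i.e. 116 ∣ 102k. Since gcd(102, 116) = 2, dividing through by 2 this holds exactly when 58 ∣ 51k, and as gcd(51, 58) = 1, exactly when 58 ∣ k.
The smallest positive such k is 58.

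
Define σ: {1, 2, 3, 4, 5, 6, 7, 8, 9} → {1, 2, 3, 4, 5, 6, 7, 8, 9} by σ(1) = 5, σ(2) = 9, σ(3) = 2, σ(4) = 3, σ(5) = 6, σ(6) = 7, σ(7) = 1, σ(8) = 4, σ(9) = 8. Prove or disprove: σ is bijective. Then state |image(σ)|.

9

The values 5, 9, 2, 3, 6, 7, 1, 4, 8 are a permutation of {1, 2, 3, 4, 5, 6, 7, 8, 9}: each element appears exactly once.
So σ is injective and surjective, hence bijective.
The image of σ is {1, 2, 3, 4, 5, 6, 7, 8, 9}, which has 9 elements.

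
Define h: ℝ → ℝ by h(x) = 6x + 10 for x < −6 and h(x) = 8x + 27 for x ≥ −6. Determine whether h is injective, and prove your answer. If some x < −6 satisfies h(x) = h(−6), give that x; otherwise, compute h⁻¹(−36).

Both pieces are strictly increasing (slopes 6 and 8), so each is injective on its own interval.
The left piece maps (−∞, −6) onto (−∞, −26); the right piece maps [−6, ∞) onto [−21, ∞).
These images are disjoint, so no value is attained by both pieces. Hence h is injective.
Because the two images are disjoint, no x < −6 has h(x) = h(−6), so we compute h⁻¹(−36): −36 lies in (−∞, −26), so solve 6x + 10 = −36: x = (−36 − 10)/6 = −23/3.

-23/3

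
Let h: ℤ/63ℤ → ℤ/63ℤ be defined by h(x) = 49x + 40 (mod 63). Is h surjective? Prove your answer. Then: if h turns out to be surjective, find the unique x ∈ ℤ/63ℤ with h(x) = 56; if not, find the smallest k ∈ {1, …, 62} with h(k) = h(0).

Since gcd(49, 63) = 7, we have 49x ≡ 0 (mod 7) for all x, so h(x) ≡ 5 (mod 7).
But 0 ≢ 5 (mod 7), so 0 ∈ ℤ/63ℤ has no preimage. Hence h is not surjective.
Since h is not surjective, we find the least positive k with h(k) = h(0): this means 49k ≡ 0 (mod 63), i.e. 63 ∣ 49k. Since gcd(49, 63) = 7, dividing through by 7 this holds exactly when 9 ∣ 7k, and as gcd(7, 9) = 1, exactly when 9 ∣ k.
The smallest positive such k is 9.

9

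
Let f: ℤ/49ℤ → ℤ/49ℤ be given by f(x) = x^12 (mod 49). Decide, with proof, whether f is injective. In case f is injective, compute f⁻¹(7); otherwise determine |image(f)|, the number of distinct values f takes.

8

f(3): Repeated squaring mod 49: 3^1 ≡ 3, 3^2 ≡ 3² = 9, 3^4 ≡ 9² = 81 ≡ 32, 3^8 ≡ 32² = 1024 ≡ 44. Since 12 = 8 + 4, 3^12 ≡ 44·32: 44·32 = 1408 ≡ 36. So 3^12 ≡ 36 (mod 49).
f(5): Repeated squaring mod 49: 5^1 ≡ 5, 5^2 ≡ 5² = 25, 5^4 ≡ 25² = 625 ≡ 37, 5^8 ≡ 37² = 1369 ≡ 46. Since 12 = 8 + 4, 5^12 ≡ 46·37: 46·37 = 1702 ≡ 36. So 5^12 ≡ 36 (mod 49).
So f(3) = f(5) = 36 while 3 ≠ 5, thus f is not injective.
Since f is not injective, we determine |image(f)|. Computing x^12 mod 49 for each x (by repeated squaring, reducing mod 49 at every step), the values f(0), f(1), …, f(48) are: 0, 1, 29, 36, 8, 36, 15, 0, 36, 22, 15, 29, 43, 29, 0, 22, 15, 43, 1, 1, 43, 0, 8, 8, 22, 22, 8, 8, 0, 43, 1, 1, 43, 15, 22, 0, 29, 43, 29, 15, 22, 36, 0, 15, 36, 8, 36, 29, 1.
The distinct values are {0, 1, 8, 15, 22, 29, 36, 43}; there are 8 of them.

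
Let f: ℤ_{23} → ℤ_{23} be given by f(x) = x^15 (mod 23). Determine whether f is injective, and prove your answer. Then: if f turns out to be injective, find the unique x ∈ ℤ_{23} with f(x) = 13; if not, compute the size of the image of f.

Since 23 is prime, the nonzero elements of ℤ_{23} form a cyclic group of order 22.
As gcd(15, 22) = 1, raising to the 15th power is a bijection on this group: if u^15 ≡ v^15 then (uv^{−1})^15 = 1, and the only element of order dividing gcd(15, 22) = 1 is 1, so u = v.
With f(0) = 0 this makes f injective on all of ℤ_{23}, hence bijective (finite equal-size domain and codomain). In particular f is injective.
Since f is injective, we find the preimage of 13. The inverse of x ↦ x^15 on (ℤ_{23})^× is x ↦ x^3, because 15·3 = 45 = 2·22 + 1 ≡ 1 (mod 22) and x^{22} = 1 for x ≠ 0 (Fermat). So f⁻¹(13) = 13^3 mod 23.
Repeated squaring mod 23: 13^1 ≡ 13, 13^2 ≡ 13² = 169 ≡ 8. Since 3 = 2 + 1, 13^3 ≡ 8·13: 8·13 = 104 ≡ 12. So 13^3 ≡ 12 (mod 23).
Hence f⁻¹(13) = 12.

12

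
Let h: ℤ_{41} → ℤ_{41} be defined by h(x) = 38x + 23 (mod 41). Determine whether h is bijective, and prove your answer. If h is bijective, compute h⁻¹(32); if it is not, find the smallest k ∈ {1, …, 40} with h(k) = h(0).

38

By definition, h is injective when h(s) = h(t) forces s = t.
If h(s) = h(t), then 38s ≡ 38t (mod 41). Because gcd(38, 41) = 1, we may cancel 38 to get s ≡ t (mod 41).
We now compute 38⁻¹ mod 41 explicitly. Euclid's algorithm: 41 = 1·38 + 3, 38 = 12·3 + 2, 3 = 1·2 + 1; back-substituting gives 1 = 27·38 − 25·41, so 38⁻¹ ≡ 27 (mod 41).
Then y ↦ 27(y − 23) is a two-sided inverse to h, so every y ∈ ℤ_{41} has a preimage.
Therefore h is bijective.
Since h is bijective, we find h⁻¹(32): we need 38x ≡ 32 − 23 ≡ 9 (mod 41). Using 38⁻¹ = 27: x ≡ 27·9 = 243 = 5·41 + 38, so x = 38.
Check: h(38) = 38·38 + 23 = 1467 = 35·41 + 32 ≡ 32 (mod 41).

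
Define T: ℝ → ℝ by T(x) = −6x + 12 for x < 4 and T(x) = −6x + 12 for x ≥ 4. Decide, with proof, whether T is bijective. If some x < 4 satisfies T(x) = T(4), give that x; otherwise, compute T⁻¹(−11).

Both pieces are strictly decreasing (slopes −6 and −6), so each is injective on its own interval.
The left piece maps (−∞, 4) onto (−12, ∞); the right piece maps [4, ∞) onto (−∞, −12].
Since −12 = −12, the images partition ℝ: T is injective and surjective, hence bijective.
Because the two images are disjoint, no x < 4 has T(x) = T(4), so we compute T⁻¹(−11): −11 lies in (−12, ∞), so solve −6x + 12 = −11: x = (−11 − 12)/(−6) = 23/6.

23/6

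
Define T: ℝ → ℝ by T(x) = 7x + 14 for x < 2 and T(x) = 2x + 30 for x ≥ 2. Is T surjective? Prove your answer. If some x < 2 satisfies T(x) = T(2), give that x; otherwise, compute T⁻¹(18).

Both pieces are strictly increasing (slopes 7 and 2), so each is injective on its own interval.
The left piece maps (−∞, 2) onto (−∞, 28); the right piece maps [2, ∞) onto [34, ∞).
The union (−∞, 28) ∪ [34, ∞) omits the interval between 28 and 34; in particular 28 has no preimage. So T is not surjective.
Because the two images are disjoint, no x < 2 has T(x) = T(2), so we compute T⁻¹(18): 18 lies in (−∞, 28), so solve 7x + 14 = 18: x = (18 − 14)/7 = 4/7.

4/7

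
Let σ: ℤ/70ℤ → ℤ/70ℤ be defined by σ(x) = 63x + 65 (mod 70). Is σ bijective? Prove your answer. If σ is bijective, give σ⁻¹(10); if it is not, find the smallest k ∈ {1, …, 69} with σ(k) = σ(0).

Recall that σ is injective if σ(s) = σ(t) implies s = t.
We have gcd(63, 70) = 7 > 1. Taking s = 0 and t = 10: σ(0) = 65 and σ(10) = 63·10 + 65 = 695 ≡ 65 (mod 70).
So σ(0) = σ(10) while 0 ≠ 10, hence σ is not injective, hence not bijective.
Since σ is not bijective, we find the least positive k with σ(k) = σ(0): this means 63k ≡ 0 (mod 70), i.e. 70 ∣ 63k. Since gcd(63, 70) = 7, dividing through by 7 this holds exactly when 10 ∣ 9k, and as gcd(9, 10) = 1, exactly when 10 ∣ k.
The smallest positive such k is 10.

10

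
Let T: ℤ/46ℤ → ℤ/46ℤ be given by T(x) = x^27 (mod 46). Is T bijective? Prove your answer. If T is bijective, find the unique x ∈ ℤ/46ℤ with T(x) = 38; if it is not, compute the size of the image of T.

Computing x^27 mod 46 for each x (by repeated squaring, reducing mod 46 at every step), the values T(0), T(1), …, T(45) are: 0, 1, 32, 13, 12, 43, 2, 17, 16, 31, 42, 5, 18, 27, 38, 7, 6, 21, 26, 11, 10, 37, 22, 23, 24, 9, 36, 35, 20, 25, 40, 39, 8, 19, 28, 41, 4, 15, 30, 29, 44, 3, 34, 33, 14, 45.
Every element of ℤ/46ℤ appears exactly once in this list, so T is a bijection, and in particular bijective.
Since T is bijective, we read off the preimage of 38 from the same table: T(14) = 38, so T⁻¹(38) = 14.

14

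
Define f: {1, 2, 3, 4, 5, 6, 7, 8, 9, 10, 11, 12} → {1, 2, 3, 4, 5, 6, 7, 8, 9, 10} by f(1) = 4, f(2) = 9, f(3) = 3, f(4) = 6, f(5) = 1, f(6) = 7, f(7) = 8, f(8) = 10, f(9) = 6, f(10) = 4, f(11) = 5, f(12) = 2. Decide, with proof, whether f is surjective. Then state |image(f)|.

Every element of the codomain has a preimage: 1 = f(5), 2 = f(12), 3 = f(3), 4 = f(1), 5 = f(11), 6 = f(4), 7 = f(6), 8 = f(7), 9 = f(2), 10 = f(8).
So f is surjective.
The image of f is {1, 2, 3, 4, 5, 6, 7, 8, 9, 10}, which has 10 elements.

10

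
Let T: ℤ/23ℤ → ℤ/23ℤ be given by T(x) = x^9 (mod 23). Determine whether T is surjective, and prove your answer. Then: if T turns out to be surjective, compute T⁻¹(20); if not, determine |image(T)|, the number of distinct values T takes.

10

Since 23 is prime, the nonzero elements of ℤ/23ℤ form a cyclic group of order 22.
As gcd(9, 22) = 1, raising to the 9th power is a bijection on this group: if a^9 ≡ b^9 then (ab^{−1})^9 = 1, and the only element of order dividing gcd(9, 22) = 1 is 1, so a = b.
With T(0) = 0 this makes T injective on all of ℤ/23ℤ, hence bijective (finite equal-size domain and codomain). In particular T is surjective.
Since T is surjective, we find the preimage of 20. The inverse of x ↦ x^9 on (ℤ/23ℤ)^× is x ↦ x^5, because 9·5 = 45 = 2·22 + 1 ≡ 1 (mod 22) and x^{22} = 1 for x ≠ 0 (Fermat). So T⁻¹(20) = 20^5 mod 23.
Repeated squaring mod 23: 20^1 ≡ 20, 20^2 ≡ 20² = 400 ≡ 9, 20^4 ≡ 9² = 81 ≡ 12. Since 5 = 4 + 1, 20^5 ≡ 12·20: 12·20 = 240 ≡ 10. So 20^5 ≡ 10 (mod 23).
Hence T⁻¹(20) = 10.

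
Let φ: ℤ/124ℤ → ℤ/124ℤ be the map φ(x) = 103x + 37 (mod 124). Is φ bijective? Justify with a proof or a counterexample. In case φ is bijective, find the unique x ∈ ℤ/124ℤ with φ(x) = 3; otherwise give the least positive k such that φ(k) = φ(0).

102

Recall that φ is injective if φ(a) = φ(b) implies a = b.
If φ(a) = φ(b), then 103a ≡ 103b (mod 124). Because gcd(103, 124) = 1, we may cancel 103 to get a ≡ b (mod 124).
We now compute 103⁻¹ mod 124 explicitly. Euclid's algorithm: 124 = 1·103 + 21, 103 = 4·21 + 19, 21 = 1·19 + 2, 19 = 9·2 + 1; back-substituting gives 1 = 59·103 − 49·124, so 103⁻¹ ≡ 59 (mod 124).
Then y ↦ 59(y − 37) is a two-sided inverse to φ, so every y ∈ ℤ/124ℤ has a preimage.
So φ is bijective.
Since φ is bijective, we find φ⁻¹(3): we need 103x ≡ 3 − 37 ≡ 90 (mod 124). Using 103⁻¹ = 59: x ≡ 59·90 = 5310 = 42·124 + 102, so x = 102.
Check: φ(102) = 103·102 + 37 = 10543 = 85·124 + 3 ≡ 3 (mod 124).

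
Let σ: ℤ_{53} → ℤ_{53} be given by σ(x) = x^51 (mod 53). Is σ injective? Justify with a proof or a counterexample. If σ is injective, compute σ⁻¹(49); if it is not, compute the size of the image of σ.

13

Since 53 is prime, the nonzero elements of ℤ_{53} form a cyclic group of order 52.
As gcd(51, 52) = 1, raising to the 51st power is a bijection on this group: if x_1^51 ≡ x_2^51 then (x_1x_2^{−1})^51 = 1, and the only element of order dividing gcd(51, 52) = 1 is 1, so x_1 = x_2.
With σ(0) = 0 this makes σ injective on all of ℤ_{53}, hence bijective (finite equal-size domain and codomain). In particular σ is injective.
Since σ is injective, we find the preimage of 49. The inverse of x ↦ x^51 on (ℤ_{53})^× is x ↦ x^51, because 51·51 = 2601 = 50·52 + 1 ≡ 1 (mod 52) and x^{52} = 1 for x ≠ 0 (Fermat). So σ⁻¹(49) = 49^51 mod 53.
Repeated squaring mod 53: 49^1 ≡ 49, 49^2 ≡ 49² = 2401 ≡ 16, 49^4 ≡ 16² = 256 ≡ 44, 49^8 ≡ 44² = 1936 ≡ 28, 49^16 ≡ 28² = 784 ≡ 42, 49^32 ≡ 42² = 1764 ≡ 15. Since 51 = 32 + 16 + 2 + 1, 49^51 ≡ 15·42·16·49: 15·42 = 630 ≡ 47, then 47·16 = 752 ≡ 10, then 10·49 = 490 ≡ 13. So 49^51 ≡ 13 (mod 53).
Hence σ⁻¹(49) = 13.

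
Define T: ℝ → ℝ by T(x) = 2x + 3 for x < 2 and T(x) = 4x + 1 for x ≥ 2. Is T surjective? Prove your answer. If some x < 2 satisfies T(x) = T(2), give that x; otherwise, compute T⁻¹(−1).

-2

Both pieces are strictly increasing (slopes 2 and 4), so each is injective on its own interval.
The left piece maps (−∞, 2) onto (−∞, 7); the right piece maps [2, ∞) onto [9, ∞).
The union (−∞, 7) ∪ [9, ∞) omits the interval between 7 and 9; in particular 7 has no preimage. So T is not surjective.
Because the two images are disjoint, no x < 2 has T(x) = T(2), so we compute T⁻¹(−1): −1 lies in (−∞, 7), so solve 2x + 3 = −1: x = (−1 − 3)/2 = −2.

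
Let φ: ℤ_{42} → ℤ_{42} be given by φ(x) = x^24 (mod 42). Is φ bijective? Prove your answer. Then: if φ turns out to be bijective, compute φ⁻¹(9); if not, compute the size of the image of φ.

φ(2): Repeated squaring mod 42: 2^1 ≡ 2, 2^2 ≡ 2² = 4, 2^4 ≡ 4² = 16, 2^8 ≡ 16² = 256 ≡ 4, 2^16 ≡ 4² = 16. Since 24 = 16 + 8, 2^24 ≡ 16·4: 16·4 = 64 ≡ 22. So 2^24 ≡ 22 (mod 42).
φ(4): Repeated squaring mod 42: 4^1 ≡ 4, 4^2 ≡ 4² = 16, 4^4 ≡ 16² = 256 ≡ 4, 4^8 ≡ 4² = 16, 4^16 ≡ 16² = 256 ≡ 4. Since 24 = 16 + 8, 4^24 ≡ 4·16: 4·16 = 64 ≡ 22. So 4^24 ≡ 22 (mod 42).
So φ(2) = φ(4) = 22 while 2 ≠ 4, thus φ is not injective, hence not bijective.
Since φ is not bijective, we determine |image(φ)|. Computing x^24 mod 42 for each x (by repeated squaring, reducing mod 42 at every step), the values φ(0), φ(1), …, φ(41) are: 0, 1, 22, 15, 22, 1, 36, 7, 22, 15, 22, 1, 36, 1, 28, 15, 22, 1, 36, 1, 22, 21, 22, 1, 36, 1, 22, 15, 28, 1, 36, 1, 22, 15, 22, 7, 36, 1, 22, 15, 22, 1.
The distinct values are {0, 1, 7, 15, 21, 22, 28, 36}; there are 8 of them.

8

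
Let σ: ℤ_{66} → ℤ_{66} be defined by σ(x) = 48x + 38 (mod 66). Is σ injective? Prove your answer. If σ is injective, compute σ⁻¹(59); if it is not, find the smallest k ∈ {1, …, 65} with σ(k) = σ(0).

We have gcd(48, 66) = 6 > 1. Taking a = 0 and b = 11: σ(0) = 38 and σ(11) = 48·11 + 38 = 566 ≡ 38 (mod 66).
So σ(0) = σ(11) while 0 ≠ 11, thus σ is not injective.
Since σ is not injective, we find the least positive k with σ(k) = σ(0): this means 48k ≡ 0 (mod 66), i.e. 66 ∣ 48k. Since gcd(48, 66) = 6, dividing through by 6 this holds exactly when 11 ∣ 8k, and as gcd(8, 11) = 1, exactly when 11 ∣ k.
The smallest positive such k is 11.

11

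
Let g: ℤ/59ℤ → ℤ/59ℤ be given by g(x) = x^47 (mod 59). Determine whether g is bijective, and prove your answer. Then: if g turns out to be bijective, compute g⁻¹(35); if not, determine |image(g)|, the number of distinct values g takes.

17

Since 59 is prime, the nonzero elements of ℤ/59ℤ form a cyclic group of order 58.
As gcd(47, 58) = 1, raising to the 47th power is a bijection on this group: if u^47 ≡ v^47 then (uv^{−1})^47 = 1, and the only element of order dividing gcd(47, 58) = 1 is 1, so u = v.
With g(0) = 0 this makes g injective on all of ℤ/59ℤ, hence bijective (finite equal-size domain and codomain). In particular g is bijective.
Since g is bijective, we find the preimage of 35. The inverse of x ↦ x^47 on (ℤ/59ℤ)^× is x ↦ x^21, because 47·21 = 987 = 17·58 + 1 ≡ 1 (mod 58) and x^{58} = 1 for x ≠ 0 (Fermat). So g⁻¹(35) = 35^21 mod 59.
Repeated squaring mod 59: 35^1 ≡ 35, 35^2 ≡ 35² = 1225 ≡ 45, 35^4 ≡ 45² = 2025 ≡ 19, 35^8 ≡ 19² = 361 ≡ 7, 35^16 ≡ 7² = 49. Since 21 = 16 + 4 + 1, 35^21 ≡ 49·19·35: 49·19 = 931 ≡ 46, then 46·35 = 1610 ≡ 17. So 35^21 ≡ 17 (mod 59).
Hence g⁻¹(35) = 17.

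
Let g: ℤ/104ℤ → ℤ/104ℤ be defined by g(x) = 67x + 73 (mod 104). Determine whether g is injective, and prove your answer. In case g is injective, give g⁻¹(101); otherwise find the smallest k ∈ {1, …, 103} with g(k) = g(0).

92

Recall: g is injective when g(u) = g(v) forces u = v.
If g(u) = g(v), then 67u ≡ 67v (mod 104). Because gcd(67, 104) = 1, we may cancel 67 to get u ≡ v (mod 104).
Thus g is injective.
We now compute 67⁻¹ mod 104 explicitly. Euclid's algorithm: 104 = 1·67 + 37, 67 = 1·37 + 30, 37 = 1·30 + 7, 30 = 4·7 + 2, 7 = 3·2 + 1; back-substituting gives 1 = 59·67 − 38·104, so 67⁻¹ ≡ 59 (mod 104).
Since g is injective, we find g⁻¹(101): we need 67x ≡ 101 − 73 ≡ 28 (mod 104). Using 67⁻¹ = 59: x ≡ 59·28 = 1652 = 15·104 + 92, so x = 92.
Check: g(92) = 67·92 + 73 = 6237 = 59·104 + 101 ≡ 101 (mod 104).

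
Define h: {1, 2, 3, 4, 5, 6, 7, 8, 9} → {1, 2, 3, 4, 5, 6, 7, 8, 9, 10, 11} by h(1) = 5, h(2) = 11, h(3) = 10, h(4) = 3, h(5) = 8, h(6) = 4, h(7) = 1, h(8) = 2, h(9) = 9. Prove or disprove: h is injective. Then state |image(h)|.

The values h(1), …, h(9) are 5, 11, 10, 3, 8, 4, 1, 2, 9 — all distinct.
So h(x_1) = h(x_2) only when x_1 = x_2, and h is injective.
The image of h is {1, 2, 3, 4, 5, 8, 9, 10, 11}, which has 9 elements.

9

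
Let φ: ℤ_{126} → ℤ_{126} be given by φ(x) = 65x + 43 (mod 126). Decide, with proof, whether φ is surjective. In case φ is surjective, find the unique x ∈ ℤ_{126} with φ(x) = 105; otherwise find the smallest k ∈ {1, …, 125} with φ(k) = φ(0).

Recall that φ is surjective if every y in the codomain equals φ(x) for some x in the domain.
Since gcd(65, 126) = 1, 65 is invertible modulo 126. Euclid's algorithm: 126 = 1·65 + 61, 65 = 1·61 + 4, 61 = 15·4 + 1; back-substituting gives 1 = 95·65 − 49·126, so 65⁻¹ ≡ 95 (mod 126).
For any y ∈ ℤ_{126}, x = 95(y − 43) mod 126 satisfies φ(x) = 65·95(y − 43) + 43 ≡ y (since 65·95 ≡ 1 mod 126). So every y has a preimage.
Thus φ is surjective.
Since φ is surjective, we find φ⁻¹(105): we need 65x ≡ 105 − 43 ≡ 62 (mod 126). Using 65⁻¹ = 95: x ≡ 95·62 = 5890 = 46·126 + 94, so x = 94.
Check: φ(94) = 65·94 + 43 = 6153 = 48·126 + 105 ≡ 105 (mod 126).

94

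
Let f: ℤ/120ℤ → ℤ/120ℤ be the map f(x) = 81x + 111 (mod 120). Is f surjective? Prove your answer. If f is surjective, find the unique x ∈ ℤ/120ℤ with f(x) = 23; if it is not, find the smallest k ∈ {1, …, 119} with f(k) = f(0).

40

Since gcd(81, 120) = 3, we have 81x ≡ 0 (mod 3) for all x, so f(x) ≡ 0 (mod 3).
But 1 ≢ 0 (mod 3), so 1 ∈ ℤ/120ℤ has no preimage. So f is not surjective.
Since f is not surjective, we find the least positive k with f(k) = f(0): this means 81k ≡ 0 (mod 120), i.e. 120 ∣ 81k. Since gcd(81, 120) = 3, dividing through by 3 this holds exactly when 40 ∣ 27k, and as gcd(27, 40) = 1, exactly when 40 ∣ k.
The smallest positive such k is 40.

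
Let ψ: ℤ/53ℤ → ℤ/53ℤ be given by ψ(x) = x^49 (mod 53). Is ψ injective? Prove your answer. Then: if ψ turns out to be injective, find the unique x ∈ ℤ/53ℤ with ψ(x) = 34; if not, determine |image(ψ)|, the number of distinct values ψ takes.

21

Since 53 is prime, the nonzero elements of ℤ/53ℤ form a cyclic group of order 52.
As gcd(49, 52) = 1, raising to the 49th power is a bijection on this group: if s^49 ≡ t^49 then (st^{−1})^49 = 1, and the only element of order dividing gcd(49, 52) = 1 is 1, so s = t.
With ψ(0) = 0 this makes ψ injective on all of ℤ/53ℤ, hence bijective (finite equal-size domain and codomain). In particular ψ is injective.
Since ψ is injective, we find the preimage of 34. The inverse of x ↦ x^49 on (ℤ/53ℤ)^× is x ↦ x^17, because 49·17 = 833 = 16·52 + 1 ≡ 1 (mod 52) and x^{52} = 1 for x ≠ 0 (Fermat). So ψ⁻¹(34) = 34^17 mod 53.
Repeated squaring mod 53: 34^1 ≡ 34, 34^2 ≡ 34² = 1156 ≡ 43, 34^4 ≡ 43² = 1849 ≡ 47, 34^8 ≡ 47² = 2209 ≡ 36, 34^16 ≡ 36² = 1296 ≡ 24. Since 17 = 16 + 1, 34^17 ≡ 24·34: 24·34 = 816 ≡ 21. So 34^17 ≡ 21 (mod 53).
Hence ψ⁻¹(34) = 21.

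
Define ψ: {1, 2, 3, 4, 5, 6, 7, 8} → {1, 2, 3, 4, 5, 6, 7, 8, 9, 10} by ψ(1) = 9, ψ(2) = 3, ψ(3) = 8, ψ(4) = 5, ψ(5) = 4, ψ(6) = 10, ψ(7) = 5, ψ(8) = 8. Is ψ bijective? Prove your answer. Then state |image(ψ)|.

6

ψ(4) = 5 = ψ(7) with 4 ≠ 7, so ψ is not injective, hence not bijective.
The image of ψ is {3, 4, 5, 8, 9, 10}, which has 6 elements.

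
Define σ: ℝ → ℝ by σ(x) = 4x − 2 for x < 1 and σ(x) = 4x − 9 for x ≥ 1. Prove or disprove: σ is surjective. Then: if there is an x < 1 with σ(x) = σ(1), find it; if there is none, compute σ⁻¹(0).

Both pieces are strictly increasing (slopes 4 and 4), so each is injective on its own interval.
The left piece maps (−∞, 1) onto (−∞, 2); the right piece maps [1, ∞) onto [−5, ∞).
The union (−∞, 2) ∪ [−5, ∞) covers ℝ, so σ is surjective.
For the follow-up: the images overlap, so an x < 1 with σ(x) = σ(1) exists. σ(1) = −5; solving 4x − 2 = −5 for x < 1 gives x = (−5 + 2)/4 = −3/4.

-3/4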